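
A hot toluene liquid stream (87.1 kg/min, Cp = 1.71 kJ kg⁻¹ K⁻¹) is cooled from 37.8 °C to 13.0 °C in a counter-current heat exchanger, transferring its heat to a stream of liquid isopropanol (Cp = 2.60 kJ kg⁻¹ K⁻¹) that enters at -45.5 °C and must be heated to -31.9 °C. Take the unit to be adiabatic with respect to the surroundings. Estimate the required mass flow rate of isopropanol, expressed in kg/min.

Heat released by hot stream: Q = 87.1 × 1.71 × (37.8 − 13.0) = 3693.7 kJ/min
Energy balance on cold side (adiabatic exchanger): Q = ṁ_c·Cp_c·(T_c,out − T_c,in)
ṁ_c = 3693.7 / [2.60 × (-31.9 − -45.5)] = 104.46 kg/min

ṁ_c = 104 kg/min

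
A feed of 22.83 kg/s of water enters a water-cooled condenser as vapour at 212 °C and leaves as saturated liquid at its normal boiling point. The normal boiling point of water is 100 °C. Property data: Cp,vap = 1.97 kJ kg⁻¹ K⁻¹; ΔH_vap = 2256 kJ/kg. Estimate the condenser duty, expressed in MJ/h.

vapour 212→100 °C: -220.64 kJ/kg
condensation at 100 °C: -2256 kJ/kg
Δh = -220.64 + -2256 = -2476.6 kJ/kg
Q = ṁ·Δh = 22.83 kg/s × -2476.6 kJ/kg = -56542 kJ/s
|Q| = 56542 kW = 203550 MJ/h

Q_c = 204000 MJ/h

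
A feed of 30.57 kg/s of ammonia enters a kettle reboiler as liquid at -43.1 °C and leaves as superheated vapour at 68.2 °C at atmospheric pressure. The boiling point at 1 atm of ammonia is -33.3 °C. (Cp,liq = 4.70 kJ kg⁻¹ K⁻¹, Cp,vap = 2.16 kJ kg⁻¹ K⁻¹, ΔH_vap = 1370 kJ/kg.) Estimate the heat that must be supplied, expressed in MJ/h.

liquid -43.1→-33.3 °C: 46.06 kJ/kg
vaporisation at -33.3 °C: 1370 kJ/kg
vapour -33.3→68.2 °C: 219.24 kJ/kg
Δh = 46.06 + 1370 + 219.24 = 1635.3 kJ/kg
Q = ṁ·Δh = 30.57 kg/s × 1635.3 kJ/kg = 49991 kJ/s
|Q| = 49991 kW = 179970 MJ/h

Q = 180000 MJ/h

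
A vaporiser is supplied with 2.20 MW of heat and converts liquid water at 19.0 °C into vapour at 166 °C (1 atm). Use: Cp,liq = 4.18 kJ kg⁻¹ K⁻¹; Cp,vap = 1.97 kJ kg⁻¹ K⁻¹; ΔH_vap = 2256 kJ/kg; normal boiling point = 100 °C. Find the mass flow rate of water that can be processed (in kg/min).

ṁ = 48.4 kg/min

Δh = 4.18×(100−19.0) + 2256 + 1.97×(166−100) = 2724.6 kJ/kg
Q = 2.20 MW = 2200 kJ/s = 132000 kJ/min
ṁ = Q/Δh = 132000 / 2724.6 = 48.447 kg/min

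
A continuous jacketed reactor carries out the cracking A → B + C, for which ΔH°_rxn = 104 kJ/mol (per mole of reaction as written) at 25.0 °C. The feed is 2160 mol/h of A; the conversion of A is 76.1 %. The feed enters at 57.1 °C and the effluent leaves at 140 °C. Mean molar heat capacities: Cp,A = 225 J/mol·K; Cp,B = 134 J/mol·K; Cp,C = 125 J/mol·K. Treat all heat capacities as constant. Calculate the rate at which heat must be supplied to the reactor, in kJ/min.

Extent of reaction ξ = 0.761 × 2160 = 1643.8 mol/h
Reaction term: ξ·ΔH°_rxn = 1643.8 × 104 = 170950 kJ/h
Sensible, feed 57.1→25 °C: -15601 kJ/h
Outlet flows (mol/h): A 516.24, B 1643.8, C 1643.8
Sensible, products 25→140 °C: 62317 kJ/h
Q = ΔH = 217670 kJ/h = 60.463 kW
Heat supplied = 3627.8 kJ/min

Q_in = 3630 kJ/min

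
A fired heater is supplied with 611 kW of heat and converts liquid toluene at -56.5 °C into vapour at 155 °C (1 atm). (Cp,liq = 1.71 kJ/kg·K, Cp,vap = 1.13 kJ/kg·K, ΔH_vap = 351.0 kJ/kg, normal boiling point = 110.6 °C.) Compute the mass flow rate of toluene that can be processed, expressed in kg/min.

ṁ = 53.4 kg/min

Δh = 1.71×(110.6−-56.5) + 351.0 + 1.13×(155−110.6) = 686.91 kJ/kg
Q = 611 kW = 611 kJ/s = 36660 kJ/min
ṁ = Q/Δh = 36660 / 686.91 = 53.369 kg/min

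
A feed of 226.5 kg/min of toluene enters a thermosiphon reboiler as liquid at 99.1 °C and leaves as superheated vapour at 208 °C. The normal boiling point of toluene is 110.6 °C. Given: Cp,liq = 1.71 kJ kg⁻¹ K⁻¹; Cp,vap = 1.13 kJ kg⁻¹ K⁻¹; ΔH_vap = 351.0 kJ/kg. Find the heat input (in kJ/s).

liquid 99.1→110.6 °C: 19.665 kJ/kg
vaporisation at 110.6 °C: 351 kJ/kg
vapour 110.6→208 °C: 110.06 kJ/kg
Δh = 19.665 + 351 + 110.06 = 480.73 kJ/kg
Q = ṁ·Δh = 226.5 kg/min × 480.73 kJ/kg = 108880 kJ/min
|Q| = 1814.7 kW

Q = 1810 kJ/s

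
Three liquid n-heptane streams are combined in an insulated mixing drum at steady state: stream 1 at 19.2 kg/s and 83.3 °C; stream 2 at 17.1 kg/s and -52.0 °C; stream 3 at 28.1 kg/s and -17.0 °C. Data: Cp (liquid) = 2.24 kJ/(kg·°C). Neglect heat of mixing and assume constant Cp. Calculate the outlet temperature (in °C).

T_out = 3.61 °C

No heat crosses the boundary, so H_out = H_in.
Σ ṁᵢCp,ᵢTᵢ = 19.2×2.24×83.3 + 17.1×2.24×-52.0 + 28.1×2.24×-17.0 = 520.71
Σ ṁᵢCp,ᵢ = 19.2×2.24 + 17.1×2.24 + 28.1×2.24 = 144.26
T_out = 520.71 / 144.26 = 3.6096 °C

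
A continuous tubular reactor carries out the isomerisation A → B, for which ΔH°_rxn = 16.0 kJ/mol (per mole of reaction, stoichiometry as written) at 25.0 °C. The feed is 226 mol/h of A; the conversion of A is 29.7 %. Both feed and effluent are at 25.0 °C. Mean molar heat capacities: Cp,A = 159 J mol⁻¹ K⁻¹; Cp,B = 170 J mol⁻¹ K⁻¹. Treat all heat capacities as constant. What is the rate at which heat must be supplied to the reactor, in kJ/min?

Extent of reaction ξ = 0.297 × 226 = 67.122 mol/h
Reaction term: ξ·ΔH°_rxn = 67.122 × 16.0 = 1074 kJ/h
Q = ΔH = 1074 kJ/h = 0.29832 kW
Heat supplied = 17.899 kJ/min

Q_in = 17.9 kJ/min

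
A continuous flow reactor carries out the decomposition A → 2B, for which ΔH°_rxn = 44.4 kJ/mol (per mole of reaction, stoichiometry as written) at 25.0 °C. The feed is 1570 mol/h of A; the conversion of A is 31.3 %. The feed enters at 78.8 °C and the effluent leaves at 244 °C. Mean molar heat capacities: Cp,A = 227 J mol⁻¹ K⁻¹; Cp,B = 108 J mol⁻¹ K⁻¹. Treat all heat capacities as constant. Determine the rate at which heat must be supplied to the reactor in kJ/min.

Q_in = 1330 kJ/min

Extent of reaction ξ = 0.313 × 1570 = 491.41 mol/h
Reaction term: ξ·ΔH°_rxn = 491.41 × 44.4 = 21819 kJ/h
Sensible, feed 78.8→25 °C: -19174 kJ/h
Outlet flows (mol/h): A 1078.6, B 982.82
Sensible, products 25→244 °C: 76866 kJ/h
Q = ΔH = 79510 kJ/h = 22.086 kW
Heat supplied = 1325.2 kJ/min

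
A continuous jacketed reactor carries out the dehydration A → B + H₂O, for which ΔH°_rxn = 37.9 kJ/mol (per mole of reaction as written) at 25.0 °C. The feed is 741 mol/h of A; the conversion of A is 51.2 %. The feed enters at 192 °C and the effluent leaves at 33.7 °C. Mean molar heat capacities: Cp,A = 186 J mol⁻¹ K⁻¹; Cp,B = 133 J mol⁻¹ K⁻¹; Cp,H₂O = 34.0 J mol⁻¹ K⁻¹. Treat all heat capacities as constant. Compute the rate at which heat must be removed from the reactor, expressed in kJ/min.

Q_out = 125 kJ/min

Extent of reaction ξ = 0.512 × 741 = 379.39 mol/h
Reaction term: ξ·ΔH°_rxn = 379.39 × 37.9 = 14379 kJ/h
Sensible, feed 192→25 °C: -23017 kJ/h
Outlet flows (mol/h): A 361.61, B 379.39, H₂O 379.39
Sensible, products 25→33.7 °C: 1136.4 kJ/h
Q = ΔH = -7501.6 kJ/h = -2.0838 kW
Heat removed = 125.03 kJ/min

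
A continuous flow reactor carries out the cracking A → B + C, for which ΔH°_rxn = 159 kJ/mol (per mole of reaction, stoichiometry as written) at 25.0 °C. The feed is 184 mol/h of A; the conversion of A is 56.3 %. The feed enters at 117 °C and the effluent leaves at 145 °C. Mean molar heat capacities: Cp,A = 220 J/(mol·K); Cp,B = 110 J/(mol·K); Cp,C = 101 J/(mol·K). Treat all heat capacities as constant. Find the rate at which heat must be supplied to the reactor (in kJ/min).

Q_in = 292 kJ/min

Extent of reaction ξ = 0.563 × 184 = 103.59 mol/h
Reaction term: ξ·ΔH°_rxn = 103.59 × 159 = 16471 kJ/h
Sensible, feed 117→25 °C: -3724.2 kJ/h
Outlet flows (mol/h): A 80.408, B 103.59, C 103.59
Sensible, products 25→145 °C: 4745.7 kJ/h
Q = ΔH = 17493 kJ/h = 4.8591 kW
Heat supplied = 291.54 kJ/min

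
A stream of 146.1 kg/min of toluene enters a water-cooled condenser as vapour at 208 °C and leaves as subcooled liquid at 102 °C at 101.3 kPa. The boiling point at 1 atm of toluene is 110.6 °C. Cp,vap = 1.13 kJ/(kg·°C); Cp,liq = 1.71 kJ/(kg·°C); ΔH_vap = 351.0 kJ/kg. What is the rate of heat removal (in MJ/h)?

vapour 208→110.6 °C: -110.06 kJ/kg
condensation at 110.6 °C: -351 kJ/kg
liquid 110.6→102 °C: -14.706 kJ/kg
Δh = -110.06 + -351 + -14.706 = -475.77 kJ/kg
Q = ṁ·Δh = 146.1 kg/min × -475.77 kJ/kg = -69510 kJ/min
|Q| = 1158.5 kW = 4170.6 MJ/h

Q_c = 4170 MJ/h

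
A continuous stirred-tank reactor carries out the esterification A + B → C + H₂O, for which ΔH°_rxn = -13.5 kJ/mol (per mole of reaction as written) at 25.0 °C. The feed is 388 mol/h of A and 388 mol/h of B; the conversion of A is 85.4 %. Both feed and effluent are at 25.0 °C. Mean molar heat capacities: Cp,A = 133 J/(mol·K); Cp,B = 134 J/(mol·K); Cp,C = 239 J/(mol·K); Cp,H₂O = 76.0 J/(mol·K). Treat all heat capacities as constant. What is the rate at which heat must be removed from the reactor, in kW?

Q_out = 1.24 kW

Extent of reaction ξ = 0.854 × 388 = 331.35 mol/h
Reaction term: ξ·ΔH°_rxn = 331.35 × -13.5 = -4473.3 kJ/h
Q = ΔH = -4473.3 kJ/h = -1.2426 kW
Heat removed = 1.2426 kW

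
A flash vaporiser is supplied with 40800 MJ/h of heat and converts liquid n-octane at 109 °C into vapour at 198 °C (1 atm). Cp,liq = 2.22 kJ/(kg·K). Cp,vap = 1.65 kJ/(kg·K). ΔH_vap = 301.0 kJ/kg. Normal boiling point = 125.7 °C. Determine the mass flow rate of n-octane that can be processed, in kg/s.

ṁ = 24.8 kg/s

Δh = 2.22×(125.7−109) + 301.0 + 1.65×(198−125.7) = 457.37 kJ/kg
Q = 40800 MJ/h = 11333 kJ/s = 11333 kJ/s
ṁ = Q/Δh = 11333 / 457.37 = 24.779 kg/s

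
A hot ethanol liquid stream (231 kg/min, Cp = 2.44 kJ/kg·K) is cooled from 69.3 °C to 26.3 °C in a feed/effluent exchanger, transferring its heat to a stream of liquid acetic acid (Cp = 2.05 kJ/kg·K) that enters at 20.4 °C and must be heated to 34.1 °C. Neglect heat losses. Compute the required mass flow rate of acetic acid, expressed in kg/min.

Heat released by hot stream: Q = 231 × 2.44 × (69.3 − 26.3) = 24237 kJ/min
Energy balance on cold side (adiabatic exchanger): Q = ṁ_c·Cp_c·(T_c,out − T_c,in)
ṁ_c = 24237 / [2.05 × (34.1 − 20.4)] = 862.97 kg/min

ṁ_c = 863 kg/min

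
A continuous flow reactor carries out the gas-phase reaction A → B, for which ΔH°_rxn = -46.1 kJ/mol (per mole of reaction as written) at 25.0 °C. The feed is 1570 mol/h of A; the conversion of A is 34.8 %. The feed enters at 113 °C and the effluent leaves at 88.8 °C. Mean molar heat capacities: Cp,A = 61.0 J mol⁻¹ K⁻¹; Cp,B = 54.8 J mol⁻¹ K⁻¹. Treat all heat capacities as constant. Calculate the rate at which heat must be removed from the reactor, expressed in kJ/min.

Extent of reaction ξ = 0.348 × 1570 = 546.36 mol/h
Reaction term: ξ·ΔH°_rxn = 546.36 × -46.1 = -25187 kJ/h
Sensible, feed 113→25 °C: -8427.8 kJ/h
Outlet flows (mol/h): A 1023.6, B 546.36
Sensible, products 25→88.8 °C: 5894 kJ/h
Q = ΔH = -27721 kJ/h = -7.7003 kW
Heat removed = 462.02 kJ/min

Q_out = 462 kJ/min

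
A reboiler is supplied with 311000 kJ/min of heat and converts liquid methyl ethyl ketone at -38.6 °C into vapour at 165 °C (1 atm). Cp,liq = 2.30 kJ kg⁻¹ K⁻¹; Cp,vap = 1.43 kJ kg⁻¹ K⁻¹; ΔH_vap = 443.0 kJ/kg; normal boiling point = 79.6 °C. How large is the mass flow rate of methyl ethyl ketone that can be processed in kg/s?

Δh = 2.30×(79.6−-38.6) + 443.0 + 1.43×(165−79.6) = 836.98 kJ/kg
Q = 311000 kJ/min = 5183.3 kJ/s = 5183.3 kJ/s
ṁ = Q/Δh = 5183.3 / 836.98 = 6.1929 kg/s

ṁ = 6.19 kg/s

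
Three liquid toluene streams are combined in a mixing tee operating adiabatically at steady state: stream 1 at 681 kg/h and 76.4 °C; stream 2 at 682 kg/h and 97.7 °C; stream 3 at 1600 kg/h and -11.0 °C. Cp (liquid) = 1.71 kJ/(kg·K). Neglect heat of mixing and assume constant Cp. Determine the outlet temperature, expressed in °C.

Energy balance with Q = 0: Σ ṁᵢCp,ᵢ(T_out − Tᵢ) = 0
T_out = Σ ṁᵢCp,ᵢTᵢ / Σ ṁᵢCp,ᵢ
      = 172810 / 5066.7 = 34.107 °C

T_out = 34.1 °C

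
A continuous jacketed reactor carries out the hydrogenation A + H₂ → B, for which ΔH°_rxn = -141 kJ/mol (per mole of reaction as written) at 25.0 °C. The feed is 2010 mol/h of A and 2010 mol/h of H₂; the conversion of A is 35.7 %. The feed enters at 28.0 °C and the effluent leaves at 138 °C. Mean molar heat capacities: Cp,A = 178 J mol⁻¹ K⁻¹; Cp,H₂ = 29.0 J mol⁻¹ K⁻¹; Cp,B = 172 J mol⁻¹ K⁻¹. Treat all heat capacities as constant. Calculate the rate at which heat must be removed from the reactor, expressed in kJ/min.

Extent of reaction ξ = 0.357 × 2010 = 717.57 mol/h
Reaction term: ξ·ΔH°_rxn = 717.57 × -141 = -101180 kJ/h
Sensible, feed 28.0→25 °C: -1248.2 kJ/h
Outlet flows (mol/h): A 1292.4, H₂ 1292.4, B 717.57
Sensible, products 25→138 °C: 44178 kJ/h
Q = ΔH = -58248 kJ/h = -16.18 kW
Heat removed = 970.79 kJ/min

Q_out = 971 kJ/min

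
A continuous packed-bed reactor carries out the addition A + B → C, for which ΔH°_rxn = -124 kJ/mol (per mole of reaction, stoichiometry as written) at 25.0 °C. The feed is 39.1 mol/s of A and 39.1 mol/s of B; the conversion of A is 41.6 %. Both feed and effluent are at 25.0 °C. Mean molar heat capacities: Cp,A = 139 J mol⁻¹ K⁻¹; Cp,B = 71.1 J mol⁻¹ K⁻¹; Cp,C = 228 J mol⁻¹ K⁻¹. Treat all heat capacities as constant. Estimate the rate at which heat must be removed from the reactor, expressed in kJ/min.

Extent of reaction ξ = 0.416 × 39.1 = 16.266 mol/s
Reaction term: ξ·ΔH°_rxn = 16.266 × -124 = -2016.9 kJ/s
Q = ΔH = -2016.9 kJ/s = -2016.9 kW
Heat removed = 121020 kJ/min

Q_out = 121000 kJ/min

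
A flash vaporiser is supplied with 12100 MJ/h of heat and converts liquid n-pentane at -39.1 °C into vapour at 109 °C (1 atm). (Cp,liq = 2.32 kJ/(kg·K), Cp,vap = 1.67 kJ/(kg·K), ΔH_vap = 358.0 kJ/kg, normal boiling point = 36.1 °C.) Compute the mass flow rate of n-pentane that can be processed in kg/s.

ṁ = 5.14 kg/s

Δh = 2.32×(36.1−-39.1) + 358.0 + 1.67×(109−36.1) = 654.21 kJ/kg
Q = 12100 MJ/h = 3361.1 kJ/s = 3361.1 kJ/s
ṁ = Q/Δh = 3361.1 / 654.21 = 5.1377 kg/s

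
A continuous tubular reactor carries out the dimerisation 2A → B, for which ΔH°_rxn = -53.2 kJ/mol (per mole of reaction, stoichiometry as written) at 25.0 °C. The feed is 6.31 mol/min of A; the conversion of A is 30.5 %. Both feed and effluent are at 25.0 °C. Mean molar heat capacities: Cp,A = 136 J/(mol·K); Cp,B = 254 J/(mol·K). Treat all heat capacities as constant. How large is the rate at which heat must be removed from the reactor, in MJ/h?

Extent of reaction ξ = 0.305 × 6.31 / 2 = 0.96227 mol/min
Reaction term: ξ·ΔH°_rxn = 0.96227 × -53.2 = -51.193 kJ/min
Q = ΔH = -51.193 kJ/min = -0.85322 kW
Heat removed = 3.0716 MJ/h

Q_out = 3.07 MJ/h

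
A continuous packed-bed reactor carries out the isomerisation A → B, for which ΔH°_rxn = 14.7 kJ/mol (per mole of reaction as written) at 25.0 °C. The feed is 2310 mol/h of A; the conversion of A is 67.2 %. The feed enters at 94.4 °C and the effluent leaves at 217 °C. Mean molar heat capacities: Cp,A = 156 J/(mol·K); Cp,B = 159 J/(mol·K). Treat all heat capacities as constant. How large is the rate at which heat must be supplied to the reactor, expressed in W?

Extent of reaction ξ = 0.672 × 2310 = 1552.3 mol/h
Reaction term: ξ·ΔH°_rxn = 1552.3 × 14.7 = 22819 kJ/h
Sensible, feed 94.4→25 °C: -25009 kJ/h
Outlet flows (mol/h): A 757.68, B 1552.3
Sensible, products 25→217 °C: 70083 kJ/h
Q = ΔH = 67893 kJ/h = 18.859 kW
Heat supplied = 18859 W

Q_in = 18900 W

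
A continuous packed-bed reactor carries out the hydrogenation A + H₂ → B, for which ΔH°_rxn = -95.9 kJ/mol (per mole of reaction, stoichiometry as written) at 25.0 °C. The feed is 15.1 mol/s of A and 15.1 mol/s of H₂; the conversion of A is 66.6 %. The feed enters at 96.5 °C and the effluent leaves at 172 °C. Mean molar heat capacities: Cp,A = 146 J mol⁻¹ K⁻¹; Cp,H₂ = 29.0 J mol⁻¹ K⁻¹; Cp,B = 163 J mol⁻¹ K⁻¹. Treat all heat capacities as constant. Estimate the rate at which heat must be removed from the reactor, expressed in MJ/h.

Extent of reaction ξ = 0.666 × 15.1 = 10.057 mol/s
Reaction term: ξ·ΔH°_rxn = 10.057 × -95.9 = -964.43 kJ/s
Sensible, feed 96.5→25 °C: -188.94 kJ/s
Outlet flows (mol/s): A 5.0434, H₂ 5.0434, B 10.057
Sensible, products 25→172 °C: 370.71 kJ/s
Q = ΔH = -782.66 kJ/s = -782.66 kW
Heat removed = 2817.6 MJ/h

Q_out = 2820 MJ/h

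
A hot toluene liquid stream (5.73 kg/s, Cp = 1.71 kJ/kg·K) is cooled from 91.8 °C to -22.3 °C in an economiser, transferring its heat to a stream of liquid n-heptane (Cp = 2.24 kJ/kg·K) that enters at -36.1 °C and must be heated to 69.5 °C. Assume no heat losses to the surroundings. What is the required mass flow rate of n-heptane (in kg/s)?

ṁ_c = 4.73 kg/s

Heat released by hot stream: Q = 5.73 × 1.71 × (91.8 − -22.3) = 1118 kJ/s
Energy balance on cold side (adiabatic exchanger): Q = ṁ_c·Cp_c·(T_c,out − T_c,in)
ṁ_c = 1118 / [2.24 × (69.5 − -36.1)] = 4.7263 kg/s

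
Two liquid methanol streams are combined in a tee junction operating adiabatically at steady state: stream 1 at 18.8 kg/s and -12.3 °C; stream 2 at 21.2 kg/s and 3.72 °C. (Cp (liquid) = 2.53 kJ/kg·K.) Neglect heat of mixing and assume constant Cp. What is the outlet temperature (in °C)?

Energy balance with Q = 0: Σ ṁᵢCp,ᵢ(T_out − Tᵢ) = 0
T_out = Σ ṁᵢCp,ᵢTᵢ / Σ ṁᵢCp,ᵢ
      = -385.51 / 101.2 = -3.8094 °C

T_out = -3.81 °C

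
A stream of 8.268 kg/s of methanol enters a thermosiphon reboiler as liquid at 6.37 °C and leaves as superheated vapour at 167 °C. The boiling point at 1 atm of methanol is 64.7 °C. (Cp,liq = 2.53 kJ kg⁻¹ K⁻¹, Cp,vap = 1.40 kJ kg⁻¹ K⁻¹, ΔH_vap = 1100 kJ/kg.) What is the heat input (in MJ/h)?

Q = 41400 MJ/h

liquid 6.37→64.7 °C: 147.57 kJ/kg
vaporisation at 64.7 °C: 1100 kJ/kg
vapour 64.7→167 °C: 143.22 kJ/kg
Δh = 147.57 + 1100 + 143.22 = 1390.8 kJ/kg
Q = ṁ·Δh = 8.268 kg/s × 1390.8 kJ/kg = 11499 kJ/s
|Q| = 11499 kW = 41397 MJ/h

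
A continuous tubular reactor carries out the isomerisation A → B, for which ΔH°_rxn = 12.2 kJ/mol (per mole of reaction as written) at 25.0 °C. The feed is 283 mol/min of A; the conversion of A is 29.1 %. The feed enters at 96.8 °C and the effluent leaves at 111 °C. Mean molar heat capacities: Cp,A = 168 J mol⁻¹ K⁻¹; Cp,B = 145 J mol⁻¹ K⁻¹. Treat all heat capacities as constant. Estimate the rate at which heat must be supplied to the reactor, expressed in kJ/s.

Q_in = 25.3 kJ/s

Extent of reaction ξ = 0.291 × 283 = 82.353 mol/min
Reaction term: ξ·ΔH°_rxn = 82.353 × 12.2 = 1004.7 kJ/min
Sensible, feed 96.8→25 °C: -3413.7 kJ/min
Outlet flows (mol/min): A 200.65, B 82.353
Sensible, products 25→111 °C: 3925.9 kJ/min
Q = ΔH = 1516.9 kJ/min = 25.282 kW
Heat supplied = 25.282 kJ/s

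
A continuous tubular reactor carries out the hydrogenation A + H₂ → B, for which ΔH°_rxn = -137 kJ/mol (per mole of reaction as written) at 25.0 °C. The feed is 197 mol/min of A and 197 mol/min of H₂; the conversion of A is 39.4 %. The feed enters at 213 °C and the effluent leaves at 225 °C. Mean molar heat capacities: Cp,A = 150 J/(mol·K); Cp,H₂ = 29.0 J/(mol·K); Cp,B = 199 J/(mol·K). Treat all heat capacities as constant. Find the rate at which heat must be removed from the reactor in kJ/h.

Extent of reaction ξ = 0.394 × 197 = 77.618 mol/min
Reaction term: ξ·ΔH°_rxn = 77.618 × -137 = -10634 kJ/min
Sensible, feed 213→25 °C: -6629.4 kJ/min
Outlet flows (mol/min): A 119.38, H₂ 119.38, B 77.618
Sensible, products 25→225 °C: 7363.1 kJ/min
Q = ΔH = -9900 kJ/min = -165 kW
Heat removed = 594000 kJ/h

Q_out = 594000 kJ/h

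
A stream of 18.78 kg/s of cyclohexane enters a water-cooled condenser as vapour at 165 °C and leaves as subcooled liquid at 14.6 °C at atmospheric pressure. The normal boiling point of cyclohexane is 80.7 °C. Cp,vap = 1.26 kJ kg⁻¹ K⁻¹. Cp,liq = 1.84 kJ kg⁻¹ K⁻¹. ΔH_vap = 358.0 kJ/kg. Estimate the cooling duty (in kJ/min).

vapour 165→80.7 °C: -106.22 kJ/kg
condensation at 80.7 °C: -358 kJ/kg
liquid 80.7→14.6 °C: -121.62 kJ/kg
Δh = -106.22 + -358 + -121.62 = -585.84 kJ/kg
Q = ṁ·Δh = 18.78 kg/s × -585.84 kJ/kg = -11002 kJ/s
|Q| = 11002 kW = 660130 kJ/min

Q_c = 660000 kJ/min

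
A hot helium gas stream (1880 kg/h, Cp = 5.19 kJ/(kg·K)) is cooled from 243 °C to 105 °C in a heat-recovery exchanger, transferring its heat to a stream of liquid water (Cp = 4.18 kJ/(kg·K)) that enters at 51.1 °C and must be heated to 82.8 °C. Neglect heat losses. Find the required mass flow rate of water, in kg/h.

Heat released by hot stream: Q = 1880 × 5.19 × (243 − 105) = 1.3465e+06 kJ/h
Energy balance on cold side (adiabatic exchanger): Q = ṁ_c·Cp_c·(T_c,out − T_c,in)
ṁ_c = 1.3465e+06 / [4.18 × (82.8 − 51.1)] = 10162 kg/h

ṁ_c = 10200 kg/h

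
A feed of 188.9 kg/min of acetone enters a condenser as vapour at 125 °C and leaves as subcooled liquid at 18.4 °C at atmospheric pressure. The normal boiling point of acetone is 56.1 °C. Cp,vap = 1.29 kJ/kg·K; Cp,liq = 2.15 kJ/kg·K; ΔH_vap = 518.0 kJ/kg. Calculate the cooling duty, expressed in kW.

vapour 125→56.1 °C: -88.881 kJ/kg
condensation at 56.1 °C: -518 kJ/kg
liquid 56.1→18.4 °C: -81.055 kJ/kg
Δh = -88.881 + -518 + -81.055 = -687.94 kJ/kg
Q = ṁ·Δh = 188.9 kg/min × -687.94 kJ/kg = -129950 kJ/min
|Q| = 2165.9 kW

Q_c = 2170 kW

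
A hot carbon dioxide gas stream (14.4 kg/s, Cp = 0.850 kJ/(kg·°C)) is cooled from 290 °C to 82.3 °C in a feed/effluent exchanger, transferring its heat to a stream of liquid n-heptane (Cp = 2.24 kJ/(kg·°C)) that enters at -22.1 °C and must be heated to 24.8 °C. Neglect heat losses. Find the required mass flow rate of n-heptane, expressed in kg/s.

Heat released by hot stream: Q = 14.4 × 0.850 × (290 − 82.3) = 2542.2 kJ/s
Energy balance on cold side (adiabatic exchanger): Q = ṁ_c·Cp_c·(T_c,out − T_c,in)
ṁ_c = 2542.2 / [2.24 × (24.8 − -22.1)] = 24.199 kg/s

ṁ_c = 24.2 kg/s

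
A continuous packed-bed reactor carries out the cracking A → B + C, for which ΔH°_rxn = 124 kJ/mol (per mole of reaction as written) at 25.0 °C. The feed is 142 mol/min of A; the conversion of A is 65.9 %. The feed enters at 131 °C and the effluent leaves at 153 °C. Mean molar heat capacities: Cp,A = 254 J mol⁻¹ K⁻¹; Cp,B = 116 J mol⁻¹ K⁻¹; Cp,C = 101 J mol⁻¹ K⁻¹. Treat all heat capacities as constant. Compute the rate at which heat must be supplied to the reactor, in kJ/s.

Q_in = 199 kJ/s

Extent of reaction ξ = 0.659 × 142 = 93.578 mol/min
Reaction term: ξ·ΔH°_rxn = 93.578 × 124 = 11604 kJ/min
Sensible, feed 131→25 °C: -3823.2 kJ/min
Outlet flows (mol/min): A 48.422, B 93.578, C 93.578
Sensible, products 25→153 °C: 4173.5 kJ/min
Q = ΔH = 11954 kJ/min = 199.23 kW
Heat supplied = 199.23 kJ/s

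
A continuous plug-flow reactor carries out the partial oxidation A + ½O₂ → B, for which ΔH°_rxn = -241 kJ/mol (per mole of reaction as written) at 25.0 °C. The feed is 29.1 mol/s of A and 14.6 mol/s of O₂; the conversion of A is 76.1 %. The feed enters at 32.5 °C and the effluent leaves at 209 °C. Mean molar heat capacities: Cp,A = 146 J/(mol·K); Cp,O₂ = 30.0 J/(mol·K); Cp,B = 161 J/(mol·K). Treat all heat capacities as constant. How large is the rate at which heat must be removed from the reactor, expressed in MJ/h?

Q_out = 16200 MJ/h

Extent of reaction ξ = 0.761 × 29.1 = 22.145 mol/s
Reaction term: ξ·ΔH°_rxn = 22.145 × -241 = -5337 kJ/s
Sensible, feed 32.5→25 °C: -35.15 kJ/s
Outlet flows (mol/s): A 6.9549, O₂ 3.5274, B 22.145
Sensible, products 25→209 °C: 862.33 kJ/s
Q = ΔH = -4509.8 kJ/s = -4509.8 kW
Heat removed = 16235 MJ/h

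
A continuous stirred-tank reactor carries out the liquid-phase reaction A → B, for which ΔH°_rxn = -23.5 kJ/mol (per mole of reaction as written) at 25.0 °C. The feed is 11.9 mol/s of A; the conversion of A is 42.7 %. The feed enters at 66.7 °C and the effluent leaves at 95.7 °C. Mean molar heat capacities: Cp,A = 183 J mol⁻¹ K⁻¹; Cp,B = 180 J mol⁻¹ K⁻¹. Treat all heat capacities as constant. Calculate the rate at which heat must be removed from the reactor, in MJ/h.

Q_out = 206 MJ/h

Extent of reaction ξ = 0.427 × 11.9 = 5.0813 mol/s
Reaction term: ξ·ΔH°_rxn = 5.0813 × -23.5 = -119.41 kJ/s
Sensible, feed 66.7→25 °C: -90.81 kJ/s
Outlet flows (mol/s): A 6.8187, B 5.0813
Sensible, products 25→95.7 °C: 152.89 kJ/s
Q = ΔH = -57.335 kJ/s = -57.335 kW
Heat removed = 206.41 MJ/h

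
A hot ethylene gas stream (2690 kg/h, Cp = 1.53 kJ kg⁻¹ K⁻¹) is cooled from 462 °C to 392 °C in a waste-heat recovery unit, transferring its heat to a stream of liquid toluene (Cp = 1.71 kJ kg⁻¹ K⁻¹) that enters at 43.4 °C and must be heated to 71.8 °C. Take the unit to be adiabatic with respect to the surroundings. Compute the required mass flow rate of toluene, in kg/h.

ṁ_c = 5930 kg/h

Heat released by hot stream: Q = 2690 × 1.53 × (462 − 392) = 288100 kJ/h
Energy balance on cold side (adiabatic exchanger): Q = ṁ_c·Cp_c·(T_c,out − T_c,in)
ṁ_c = 288100 / [1.71 × (71.8 − 43.4)] = 5932.4 kg/h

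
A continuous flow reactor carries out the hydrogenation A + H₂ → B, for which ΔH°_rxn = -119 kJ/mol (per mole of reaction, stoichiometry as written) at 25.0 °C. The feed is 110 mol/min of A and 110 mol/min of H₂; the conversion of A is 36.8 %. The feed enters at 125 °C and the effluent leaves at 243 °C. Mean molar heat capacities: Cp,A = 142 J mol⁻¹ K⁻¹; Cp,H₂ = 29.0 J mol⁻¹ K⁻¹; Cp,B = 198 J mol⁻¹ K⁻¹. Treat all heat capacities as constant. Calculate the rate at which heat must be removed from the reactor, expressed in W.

Extent of reaction ξ = 0.368 × 110 = 40.48 mol/min
Reaction term: ξ·ΔH°_rxn = 40.48 × -119 = -4817.1 kJ/min
Sensible, feed 125→25 °C: -1881 kJ/min
Outlet flows (mol/min): A 69.52, H₂ 69.52, B 40.48
Sensible, products 25→243 °C: 4338.8 kJ/min
Q = ΔH = -2359.3 kJ/min = -39.321 kW
Heat removed = 39321 W

Q_out = 39300 W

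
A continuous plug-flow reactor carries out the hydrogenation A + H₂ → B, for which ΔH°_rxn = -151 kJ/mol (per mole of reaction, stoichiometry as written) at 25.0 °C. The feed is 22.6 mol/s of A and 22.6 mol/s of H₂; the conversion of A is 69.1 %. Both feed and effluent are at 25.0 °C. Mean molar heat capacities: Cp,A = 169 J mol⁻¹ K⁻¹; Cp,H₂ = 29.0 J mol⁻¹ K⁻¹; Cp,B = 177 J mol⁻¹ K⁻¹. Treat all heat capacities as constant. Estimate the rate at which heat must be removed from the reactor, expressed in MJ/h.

Extent of reaction ξ = 0.691 × 22.6 = 15.617 mol/s
Reaction term: ξ·ΔH°_rxn = 15.617 × -151 = -2358.1 kJ/s
Q = ΔH = -2358.1 kJ/s = -2358.1 kW
Heat removed = 8489.2 MJ/h

Q_out = 8490 MJ/h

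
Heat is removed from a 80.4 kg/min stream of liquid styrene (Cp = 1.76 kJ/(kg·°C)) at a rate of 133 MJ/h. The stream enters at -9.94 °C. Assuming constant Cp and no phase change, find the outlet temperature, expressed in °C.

Q = 133 MJ/h = 2216.7 kJ/min
ΔT = Q/(ṁ·Cp) = 2216.7/(80.4×1.76) = 15.665 K
T_out = -9.94 − 15.665 = -25.605 °C

T_out = -25.6 °C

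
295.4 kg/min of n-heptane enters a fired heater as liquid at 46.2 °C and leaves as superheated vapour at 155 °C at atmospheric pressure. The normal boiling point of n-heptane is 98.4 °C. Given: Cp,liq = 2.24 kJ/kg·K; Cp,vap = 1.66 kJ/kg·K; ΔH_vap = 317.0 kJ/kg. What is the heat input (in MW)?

liquid 46.2→98.4 °C: 116.93 kJ/kg
vaporisation at 98.4 °C: 317 kJ/kg
vapour 98.4→155 °C: 93.956 kJ/kg
Δh = 116.93 + 317 + 93.956 = 527.88 kJ/kg
Q = ṁ·Δh = 295.4 kg/min × 527.88 kJ/kg = 155940 kJ/min
|Q| = 2598.9 kW = 2.5989 MW

Q = 2.60 MW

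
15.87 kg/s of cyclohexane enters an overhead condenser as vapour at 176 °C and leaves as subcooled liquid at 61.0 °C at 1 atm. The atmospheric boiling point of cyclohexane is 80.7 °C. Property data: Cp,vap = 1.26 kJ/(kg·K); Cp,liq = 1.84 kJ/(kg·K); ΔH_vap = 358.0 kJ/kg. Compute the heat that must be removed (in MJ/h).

vapour 176→80.7 °C: -120.08 kJ/kg
condensation at 80.7 °C: -358 kJ/kg
liquid 80.7→61.0 °C: -36.248 kJ/kg
Δh = -120.08 + -358 + -36.248 = -514.33 kJ/kg
Q = ṁ·Δh = 15.87 kg/s × -514.33 kJ/kg = -8162.4 kJ/s
|Q| = 8162.4 kW = 29384 MJ/h

Q_c = 29400 MJ/h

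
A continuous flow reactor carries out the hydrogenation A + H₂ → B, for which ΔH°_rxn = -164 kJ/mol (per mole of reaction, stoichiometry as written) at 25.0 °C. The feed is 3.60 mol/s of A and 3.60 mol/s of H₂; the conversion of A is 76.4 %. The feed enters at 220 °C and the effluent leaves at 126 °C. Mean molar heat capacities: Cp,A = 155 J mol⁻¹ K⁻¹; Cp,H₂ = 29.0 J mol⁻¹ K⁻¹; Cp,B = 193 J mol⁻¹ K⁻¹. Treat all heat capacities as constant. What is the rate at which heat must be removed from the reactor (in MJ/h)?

Q_out = 1840 MJ/h

Extent of reaction ξ = 0.764 × 3.60 = 2.7504 mol/s
Reaction term: ξ·ΔH°_rxn = 2.7504 × -164 = -451.07 kJ/s
Sensible, feed 220→25 °C: -129.17 kJ/s
Outlet flows (mol/s): A 0.8496, H₂ 0.8496, B 2.7504
Sensible, products 25→126 °C: 69.403 kJ/s
Q = ΔH = -510.83 kJ/s = -510.83 kW
Heat removed = 1839 MJ/h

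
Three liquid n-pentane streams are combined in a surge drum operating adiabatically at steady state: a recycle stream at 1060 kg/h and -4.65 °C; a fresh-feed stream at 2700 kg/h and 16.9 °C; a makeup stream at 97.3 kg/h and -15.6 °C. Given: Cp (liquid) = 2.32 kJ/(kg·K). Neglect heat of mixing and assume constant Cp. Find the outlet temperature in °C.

Energy balance with Q = 0: Σ ṁᵢCp,ᵢ(T_out − Tᵢ) = 0
Σ ṁᵢCp,ᵢTᵢ = 1060×2.32×-4.65 + 2700×2.32×16.9 + 97.3×2.32×-15.6 = 90905
Σ ṁᵢCp,ᵢ = 1060×2.32 + 2700×2.32 + 97.3×2.32 = 8948.9
T_out = 90905 / 8948.9 = 10.158 °C

T_out = 10.2 °C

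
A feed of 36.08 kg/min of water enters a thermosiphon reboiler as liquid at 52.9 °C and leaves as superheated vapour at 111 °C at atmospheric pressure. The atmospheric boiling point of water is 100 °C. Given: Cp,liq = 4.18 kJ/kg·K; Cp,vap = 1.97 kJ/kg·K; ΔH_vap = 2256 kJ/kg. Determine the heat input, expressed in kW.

Q = 1490 kW

liquid 52.9→100 °C: 196.88 kJ/kg
vaporisation at 100 °C: 2256 kJ/kg
vapour 100→111 °C: 21.67 kJ/kg
Δh = 196.88 + 2256 + 21.67 = 2474.5 kJ/kg
Q = ṁ·Δh = 36.08 kg/min × 2474.5 kJ/kg = 89282 kJ/min
|Q| = 1488 kW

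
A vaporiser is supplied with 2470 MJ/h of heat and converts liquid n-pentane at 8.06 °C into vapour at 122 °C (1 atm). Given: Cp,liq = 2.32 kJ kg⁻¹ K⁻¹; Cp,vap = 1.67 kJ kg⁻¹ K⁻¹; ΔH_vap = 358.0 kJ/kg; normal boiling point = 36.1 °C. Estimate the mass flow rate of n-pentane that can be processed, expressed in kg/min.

ṁ = 72.7 kg/min

Δh = 2.32×(36.1−8.06) + 358.0 + 1.67×(122−36.1) = 566.51 kJ/kg
Q = 2470 MJ/h = 686.11 kJ/s = 41167 kJ/min
ṁ = Q/Δh = 41167 / 566.51 = 72.668 kg/min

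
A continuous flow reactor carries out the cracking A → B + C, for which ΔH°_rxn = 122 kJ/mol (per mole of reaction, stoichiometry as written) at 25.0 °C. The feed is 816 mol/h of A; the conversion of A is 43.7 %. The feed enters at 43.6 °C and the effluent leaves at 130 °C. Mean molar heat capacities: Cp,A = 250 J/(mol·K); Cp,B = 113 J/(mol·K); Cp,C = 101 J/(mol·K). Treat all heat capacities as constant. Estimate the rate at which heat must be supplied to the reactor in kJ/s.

Q_in = 16.6 kJ/s

Extent of reaction ξ = 0.437 × 816 = 356.59 mol/h
Reaction term: ξ·ΔH°_rxn = 356.59 × 122 = 43504 kJ/h
Sensible, feed 43.6→25 °C: -3794.4 kJ/h
Outlet flows (mol/h): A 459.41, B 356.59, C 356.59
Sensible, products 25→130 °C: 20072 kJ/h
Q = ΔH = 59782 kJ/h = 16.606 kW
Heat supplied = 16.606 kJ/s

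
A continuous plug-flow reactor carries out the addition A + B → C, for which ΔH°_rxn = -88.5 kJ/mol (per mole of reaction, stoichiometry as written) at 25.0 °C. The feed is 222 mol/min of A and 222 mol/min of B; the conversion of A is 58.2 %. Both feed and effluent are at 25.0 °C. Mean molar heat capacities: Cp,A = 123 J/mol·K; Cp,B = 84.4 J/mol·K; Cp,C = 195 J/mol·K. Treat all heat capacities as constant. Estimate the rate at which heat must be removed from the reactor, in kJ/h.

Extent of reaction ξ = 0.582 × 222 = 129.2 mol/min
Reaction term: ξ·ΔH°_rxn = 129.2 × -88.5 = -11435 kJ/min
Q = ΔH = -11435 kJ/min = -190.58 kW
Heat removed = 686070 kJ/h

Q_out = 686000 kJ/h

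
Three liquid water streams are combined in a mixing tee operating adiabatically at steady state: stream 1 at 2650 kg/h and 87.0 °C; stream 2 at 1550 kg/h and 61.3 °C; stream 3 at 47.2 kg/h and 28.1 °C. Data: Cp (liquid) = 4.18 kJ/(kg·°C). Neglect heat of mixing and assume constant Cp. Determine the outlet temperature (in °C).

T_out = 77.0 °C

Energy balance with Q = 0: Σ ṁᵢCp,ᵢ(T_out − Tᵢ) = 0
T_out = Σ ṁᵢCp,ᵢTᵢ / Σ ṁᵢCp,ᵢ
      = 1.3664e+06 / 17753 = 76.966 °C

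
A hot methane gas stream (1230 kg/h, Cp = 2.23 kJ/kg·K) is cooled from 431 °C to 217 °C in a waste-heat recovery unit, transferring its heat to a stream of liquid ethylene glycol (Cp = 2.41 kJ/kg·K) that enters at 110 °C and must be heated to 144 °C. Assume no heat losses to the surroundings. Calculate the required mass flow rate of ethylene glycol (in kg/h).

ṁ_c = 7160 kg/h

Heat released by hot stream: Q = 1230 × 2.23 × (431 − 217) = 586980 kJ/h
Energy balance on cold side (adiabatic exchanger): Q = ṁ_c·Cp_c·(T_c,out − T_c,in)
ṁ_c = 586980 / [2.41 × (144 − 110)] = 7163.5 kg/h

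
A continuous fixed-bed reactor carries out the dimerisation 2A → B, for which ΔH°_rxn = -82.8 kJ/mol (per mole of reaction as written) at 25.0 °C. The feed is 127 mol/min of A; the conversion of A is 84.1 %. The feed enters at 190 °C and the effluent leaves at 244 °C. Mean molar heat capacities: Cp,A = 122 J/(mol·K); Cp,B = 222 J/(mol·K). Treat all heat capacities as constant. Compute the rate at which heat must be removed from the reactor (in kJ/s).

Extent of reaction ξ = 0.841 × 127 / 2 = 53.404 mol/min
Reaction term: ξ·ΔH°_rxn = 53.404 × -82.8 = -4421.8 kJ/min
Sensible, feed 190→25 °C: -2556.5 kJ/min
Outlet flows (mol/min): A 20.193, B 53.404
Sensible, products 25→244 °C: 3135.9 kJ/min
Q = ΔH = -3842.4 kJ/min = -64.041 kW
Heat removed = 64.041 kJ/s

Q_out = 64.0 kJ/s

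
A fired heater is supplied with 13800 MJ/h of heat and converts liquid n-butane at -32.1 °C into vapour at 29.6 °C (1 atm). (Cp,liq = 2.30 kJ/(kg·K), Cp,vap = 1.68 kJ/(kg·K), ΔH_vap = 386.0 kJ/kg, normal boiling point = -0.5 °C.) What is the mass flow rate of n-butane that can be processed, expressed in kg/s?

ṁ = 7.53 kg/s

Δh = 2.30×(-0.5−-32.1) + 386.0 + 1.68×(29.6−-0.5) = 509.25 kJ/kg
Q = 13800 MJ/h = 3833.3 kJ/s = 3833.3 kJ/s
ṁ = Q/Δh = 3833.3 / 509.25 = 7.5274 kg/s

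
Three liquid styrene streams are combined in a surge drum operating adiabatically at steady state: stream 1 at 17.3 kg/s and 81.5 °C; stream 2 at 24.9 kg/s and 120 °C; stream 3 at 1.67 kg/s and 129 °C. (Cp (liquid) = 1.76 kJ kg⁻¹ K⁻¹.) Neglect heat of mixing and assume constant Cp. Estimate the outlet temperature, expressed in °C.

Energy balance with Q = 0: Σ ṁᵢCp,ᵢ(T_out − Tᵢ) = 0
Σ ṁᵢCp,ᵢTᵢ = 17.3×1.76×81.5 + 24.9×1.76×120 + 1.67×1.76×129 = 8119.5
Σ ṁᵢCp,ᵢ = 17.3×1.76 + 24.9×1.76 + 1.67×1.76 = 77.211
T_out = 8119.5 / 77.211 = 105.16 °C

T_out = 105 °C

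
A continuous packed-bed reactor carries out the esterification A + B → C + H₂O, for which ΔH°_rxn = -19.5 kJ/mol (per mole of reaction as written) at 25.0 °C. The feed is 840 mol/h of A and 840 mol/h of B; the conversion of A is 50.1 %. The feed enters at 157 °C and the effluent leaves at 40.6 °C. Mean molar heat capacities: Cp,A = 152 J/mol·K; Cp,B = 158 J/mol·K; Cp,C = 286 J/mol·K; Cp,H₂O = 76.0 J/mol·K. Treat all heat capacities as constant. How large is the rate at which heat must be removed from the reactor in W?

Q_out = 10600 W

Extent of reaction ξ = 0.501 × 840 = 420.84 mol/h
Reaction term: ξ·ΔH°_rxn = 420.84 × -19.5 = -8206.4 kJ/h
Sensible, feed 157→25 °C: -34373 kJ/h
Outlet flows (mol/h): A 419.16, B 419.16, C 420.84, H₂O 420.84
Sensible, products 25→40.6 °C: 4403.6 kJ/h
Q = ΔH = -38176 kJ/h = -10.604 kW
Heat removed = 10604 W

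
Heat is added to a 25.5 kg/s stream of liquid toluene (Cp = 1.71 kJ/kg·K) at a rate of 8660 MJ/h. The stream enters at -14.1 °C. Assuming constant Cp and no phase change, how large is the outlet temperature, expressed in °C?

T_out = 41.1 °C

Q = 8660 MJ/h = 2405.6 kJ/s
ΔT = Q/(ṁ·Cp) = 2405.6/(25.5×1.71) = 55.167 K
T_out = -14.1 + 55.167 = 41.067 °C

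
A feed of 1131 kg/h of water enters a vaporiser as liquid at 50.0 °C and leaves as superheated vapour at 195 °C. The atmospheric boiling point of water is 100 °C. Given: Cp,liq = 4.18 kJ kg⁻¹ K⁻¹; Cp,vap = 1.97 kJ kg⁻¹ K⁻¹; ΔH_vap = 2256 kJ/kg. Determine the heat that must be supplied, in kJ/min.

liquid 50.0→100 °C: 209 kJ/kg
vaporisation at 100 °C: 2256 kJ/kg
vapour 100→195 °C: 187.15 kJ/kg
Δh = 209 + 2256 + 187.15 = 2652.2 kJ/kg
Q = ṁ·Δh = 1131 kg/h × 2652.2 kJ/kg = 2.9996e+06 kJ/h
|Q| = 833.22 kW = 49993 kJ/min

Q = 50000 kJ/min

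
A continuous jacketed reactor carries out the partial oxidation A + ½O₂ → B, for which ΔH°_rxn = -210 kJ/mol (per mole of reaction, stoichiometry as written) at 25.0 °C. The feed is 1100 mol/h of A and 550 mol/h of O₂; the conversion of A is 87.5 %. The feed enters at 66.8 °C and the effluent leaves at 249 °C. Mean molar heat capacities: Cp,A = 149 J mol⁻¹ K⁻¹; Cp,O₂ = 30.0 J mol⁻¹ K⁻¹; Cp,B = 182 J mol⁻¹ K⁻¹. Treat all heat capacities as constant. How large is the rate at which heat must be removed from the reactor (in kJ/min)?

Extent of reaction ξ = 0.875 × 1100 = 962.5 mol/h
Reaction term: ξ·ΔH°_rxn = 962.5 × -210 = -202120 kJ/h
Sensible, feed 66.8→25 °C: -7540.7 kJ/h
Outlet flows (mol/h): A 137.5, O₂ 68.75, B 962.5
Sensible, products 25→249 °C: 44290 kJ/h
Q = ΔH = -165380 kJ/h = -45.938 kW
Heat removed = 2756.3 kJ/min

Q_out = 2760 kJ/min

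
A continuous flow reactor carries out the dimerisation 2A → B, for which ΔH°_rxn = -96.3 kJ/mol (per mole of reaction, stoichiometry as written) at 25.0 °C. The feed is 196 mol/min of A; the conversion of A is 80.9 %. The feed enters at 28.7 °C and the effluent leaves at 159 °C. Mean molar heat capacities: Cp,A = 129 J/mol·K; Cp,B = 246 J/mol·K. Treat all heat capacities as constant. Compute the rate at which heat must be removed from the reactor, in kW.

Q_out = 74.5 kW

Extent of reaction ξ = 0.809 × 196 / 2 = 79.282 mol/min
Reaction term: ξ·ΔH°_rxn = 79.282 × -96.3 = -7634.9 kJ/min
Sensible, feed 28.7→25 °C: -93.551 kJ/min
Outlet flows (mol/min): A 37.436, B 79.282
Sensible, products 25→159 °C: 3260.6 kJ/min
Q = ΔH = -4467.8 kJ/min = -74.464 kW
Heat removed = 74.464 kW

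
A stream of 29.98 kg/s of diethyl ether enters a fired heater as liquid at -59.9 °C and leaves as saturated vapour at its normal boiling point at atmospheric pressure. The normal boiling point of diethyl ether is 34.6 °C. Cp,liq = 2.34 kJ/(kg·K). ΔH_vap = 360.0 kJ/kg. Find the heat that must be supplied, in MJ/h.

liquid -59.9→34.6 °C: 221.13 kJ/kg
vaporisation at 34.6 °C: 360 kJ/kg
Δh = 221.13 + 360 = 581.13 kJ/kg
Q = ṁ·Δh = 29.98 kg/s × 581.13 kJ/kg = 17422 kJ/s
|Q| = 17422 kW = 62720 MJ/h

Q = 62700 MJ/h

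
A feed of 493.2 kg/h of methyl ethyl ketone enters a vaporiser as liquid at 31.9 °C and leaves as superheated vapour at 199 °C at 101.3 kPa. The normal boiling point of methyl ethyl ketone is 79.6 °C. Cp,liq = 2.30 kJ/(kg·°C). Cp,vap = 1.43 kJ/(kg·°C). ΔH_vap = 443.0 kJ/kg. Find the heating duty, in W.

Q = 99100 W

liquid 31.9→79.6 °C: 109.71 kJ/kg
vaporisation at 79.6 °C: 443 kJ/kg
vapour 79.6→199 °C: 170.74 kJ/kg
Δh = 109.71 + 443 + 170.74 = 723.45 kJ/kg
Q = ṁ·Δh = 493.2 kg/h × 723.45 kJ/kg = 356810 kJ/h
|Q| = 99.113 kW = 99113 W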